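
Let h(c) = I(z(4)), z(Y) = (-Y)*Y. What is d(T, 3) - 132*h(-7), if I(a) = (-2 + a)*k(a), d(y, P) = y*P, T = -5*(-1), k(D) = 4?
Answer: 9519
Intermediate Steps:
T = 5
z(Y) = -Y²
d(y, P) = P*y
I(a) = -8 + 4*a (I(a) = (-2 + a)*4 = -8 + 4*a)
h(c) = -72 (h(c) = -8 + 4*(-1*4²) = -8 + 4*(-1*16) = -8 + 4*(-16) = -8 - 64 = -72)
d(T, 3) - 132*h(-7) = 3*5 - 132*(-72) = 15 + 9504 = 9519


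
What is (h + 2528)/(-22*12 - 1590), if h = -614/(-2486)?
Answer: -349179/256058 ≈ -1.3637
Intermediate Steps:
h = 307/1243 (h = -614*(-1/2486) = 307/1243 ≈ 0.24698)
(h + 2528)/(-22*12 - 1590) = (307/1243 + 2528)/(-22*12 - 1590) = 3142611/(1243*(-264 - 1590)) = (3142611/1243)/(-1854) = (3142611/1243)*(-1/1854) = -349179/256058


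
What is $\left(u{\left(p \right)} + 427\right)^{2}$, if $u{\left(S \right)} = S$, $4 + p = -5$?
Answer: $174724$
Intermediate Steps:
$p = -9$ ($p = -4 - 5 = -9$)
$\left(u{\left(p \right)} + 427\right)^{2} = \left(-9 + 427\right)^{2} = 418^{2} = 174724$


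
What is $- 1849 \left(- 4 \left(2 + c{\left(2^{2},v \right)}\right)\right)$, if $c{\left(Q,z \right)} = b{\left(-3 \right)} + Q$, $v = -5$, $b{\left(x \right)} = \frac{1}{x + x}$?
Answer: $\frac{129430}{3} \approx 43143.0$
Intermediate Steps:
$b{\left(x \right)} = \frac{1}{2 x}$
$c{\left(Q,z \right)} = - \frac{1}{6} + Q$ ($c{\left(Q,z \right)} = \frac{1}{2 \left(-3\right)} + Q = \frac{1}{2} \left(- \frac{1}{3}\right) + Q = - \frac{1}{6} + Q$)
$- 1849 \left(- 4 \left(2 + c{\left(2^{2},v \right)}\right)\right) = - 1849 \left(- 4 \left(2 - \left(\frac{1}{6} - 2^{2}\right)\right)\right) = - 1849 \left(- 4 \left(2 + \left(- \frac{1}{6} + 4\right)\right)\right) = - 1849 \left(- 4 \left(2 + \frac{23}{6}\right)\right) = - 1849 \left(\left(-4\right) \frac{35}{6}\right) = \left(-1849\right) \left(- \frac{70}{3}\right) = \frac{129430}{3}$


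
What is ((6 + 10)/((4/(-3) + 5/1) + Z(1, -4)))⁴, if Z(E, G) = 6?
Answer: 5308416/707281 ≈ 7.5054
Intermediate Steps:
((6 + 10)/((4/(-3) + 5/1) + Z(1, -4)))⁴ = ((6 + 10)/((4/(-3) + 5/1) + 6))⁴ = (16/((4*(-⅓) + 5*1) + 6))⁴ = (16/((-4/3 + 5) + 6))⁴ = (16/(11/3 + 6))⁴ = (16/(29/3))⁴ = (16*(3/29))⁴ = (48/29)⁴ = 5308416/707281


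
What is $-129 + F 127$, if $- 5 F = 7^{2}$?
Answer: $- \frac{6868}{5} \approx -1373.6$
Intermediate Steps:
$F = - \frac{49}{5}$ ($F = - \frac{7^{2}}{5} = \left(- \frac{1}{5}\right) 49 = - \frac{49}{5} \approx -9.8$)
$-129 + F 127 = -129 - \frac{6223}{5} = - \frac{6868}{5}$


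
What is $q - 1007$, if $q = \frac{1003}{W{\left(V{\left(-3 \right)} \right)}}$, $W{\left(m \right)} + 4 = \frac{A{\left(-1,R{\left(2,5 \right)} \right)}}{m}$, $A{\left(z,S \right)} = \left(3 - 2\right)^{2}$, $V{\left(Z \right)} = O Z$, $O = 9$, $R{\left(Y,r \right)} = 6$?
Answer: $- \frac{136844}{109} \approx -1255.4$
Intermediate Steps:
$V{\left(Z \right)} = 9 Z$
$A{\left(z,S \right)} = 1$ ($A{\left(z,S \right)} = 1^{2} = 1$)
$W{\left(m \right)} = -4 + \frac{1}{m}$ ($W{\left(m \right)} = -4 + 1 \frac{1}{m} = -4 + \frac{1}{m}$)
$q = - \frac{27081}{109}$ ($q = \frac{1003}{-4 + \frac{1}{9 \left(-3\right)}} = \frac{1003}{-4 + \frac{1}{-27}} = \frac{1003}{-4 - \frac{1}{27}} = \frac{1003}{- \frac{109}{27}} = 1003 \left(- \frac{27}{109}\right) = - \frac{27081}{109} \approx -248.45$)
$q - 1007 = - \frac{27081}{109} - 1007 = - \frac{136844}{109}$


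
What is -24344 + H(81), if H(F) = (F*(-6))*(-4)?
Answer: -22400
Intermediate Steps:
H(F) = 24*F (H(F) = -6*F*(-4) = 24*F)
-24344 + H(81) = -24344 + 24*81 = -24344 + 1944 = -22400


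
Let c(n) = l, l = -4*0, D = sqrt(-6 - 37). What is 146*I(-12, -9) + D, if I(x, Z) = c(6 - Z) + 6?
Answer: 876 + I*sqrt(43) ≈ 876.0 + 6.5574*I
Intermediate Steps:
D = I*sqrt(43) (D = sqrt(-43) = I*sqrt(43) ≈ 6.5574*I)
l = 0
c(n) = 0
I(x, Z) = 6 (I(x, Z) = 0 + 6 = 6)
146*I(-12, -9) + D = 146*6 + I*sqrt(43) = 876 + I*sqrt(43)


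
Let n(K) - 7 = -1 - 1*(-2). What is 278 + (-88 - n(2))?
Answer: 182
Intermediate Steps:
n(K) = 8 (n(K) = 7 + (-1 - 1*(-2)) = 7 + (-1 + 2) = 7 + 1 = 8)
278 + (-88 - n(2)) = 278 + (-88 - 1*8) = 278 + (-88 - 8) = 278 - 96 = 182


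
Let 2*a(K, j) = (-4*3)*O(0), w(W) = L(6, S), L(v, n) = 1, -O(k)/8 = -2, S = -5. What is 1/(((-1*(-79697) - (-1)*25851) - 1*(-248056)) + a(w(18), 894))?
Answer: 1/353508 ≈ 2.8288e-6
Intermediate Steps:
O(k) = 16 (O(k) = -8*(-2) = 16)
w(W) = 1
a(K, j) = -96 (a(K, j) = (-4*3*16)/2 = (-12*16)/2 = (1/2)*(-192) = -96)
1/(((-1*(-79697) - (-1)*25851) - 1*(-248056)) + a(w(18), 894)) = 1/(((-1*(-79697) - (-1)*25851) - 1*(-248056)) - 96) = 1/(((79697 - 1*(-25851)) + 248056) - 96) = 1/(((79697 + 25851) + 248056) - 96) = 1/((105548 + 248056) - 96) = 1/(353604 - 96) = 1/353508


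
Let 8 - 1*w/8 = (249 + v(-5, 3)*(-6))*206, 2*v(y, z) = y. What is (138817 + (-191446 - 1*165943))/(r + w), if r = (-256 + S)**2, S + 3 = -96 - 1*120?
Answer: 218572/209383 ≈ 1.0439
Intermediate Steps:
v(y, z) = y/2
S = -219 (S = -3 + (-96 - 1*120) = -3 + (-96 - 120) = -3 - 216 = -219)
r = 225625 (r = (-256 - 219)**2 = (-475)**2 = 225625)
w = -435008 (w = 64 - 8*(249 + ((1/2)*(-5))*(-6))*206 = 64 - 8*(249 - 5/2*(-6))*206 = 64 - 8*(249 + 15)*206 = 64 - 2112*206 = 64 - 8*54384 = 64 - 435072 = -435008)
(138817 + (-191446 - 1*165943))/(r + w) = (138817 + (-191446 - 1*165943))/(225625 - 435008) = (138817 + (-191446 - 165943))/(-209383) = (138817 - 357389)*(-1/209383) = -218572*(-1/209383) = 218572/209383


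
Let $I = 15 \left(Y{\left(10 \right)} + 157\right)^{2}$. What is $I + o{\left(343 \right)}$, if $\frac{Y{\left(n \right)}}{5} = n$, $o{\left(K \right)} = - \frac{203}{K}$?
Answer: $\frac{31493986}{49} \approx 6.4273 \cdot 10^{5}$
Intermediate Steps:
$Y{\left(n \right)} = 5 n$
$I = 642735$ ($I = 15 \left(5 \cdot 10 + 157\right)^{2} = 15 \left(50 + 157\right)^{2} = 15 \cdot 207^{2} = 15 \cdot 42849 = 642735$)
$I + o{\left(343 \right)} = 642735 - \frac{203}{343} = 642735 - \frac{29}{49} = \frac{31493986}{49}$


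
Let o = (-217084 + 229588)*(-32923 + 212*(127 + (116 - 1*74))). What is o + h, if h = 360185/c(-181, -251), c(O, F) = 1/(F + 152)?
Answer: 665805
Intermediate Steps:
c(O, F) = 1/(152 + F)
h = -35658315 (h = 360185/(1/(152 - 251)) = 360185/(1/(-99)) = 360185/(-1/99) = 360185*(-99) = -35658315)
o = 36324120 (o = 12504*(-32923 + 212*(127 + (116 - 74))) = 12504*(-32923 + 212*(127 + 42)) = 12504*(-32923 + 212*169) = 12504*(-32923 + 35828) = 12504*2905 = 36324120)
o + h = 36324120 - 35658315 = 665805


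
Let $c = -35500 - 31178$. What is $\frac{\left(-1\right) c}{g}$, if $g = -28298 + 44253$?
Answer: $\frac{66678}{15955} \approx 4.1791$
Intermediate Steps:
$g = 15955$
$c = -66678$ ($c = -35500 - 31178 = -66678$)
$\frac{\left(-1\right) c}{g} = \frac{\left(-1\right) \left(-66678\right)}{15955} = 66678 \cdot \frac{1}{15955} = \frac{66678}{15955}$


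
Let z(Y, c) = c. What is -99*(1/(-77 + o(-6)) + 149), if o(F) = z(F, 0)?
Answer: -103248/7 ≈ -14750.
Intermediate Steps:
o(F) = 0
-99*(1/(-77 + o(-6)) + 149) = -99*(1/(-77 + 0) + 149) = -99*(1/(-77) + 149) = -99*(-1/77 + 149) = -99*11472/77 = -103248/7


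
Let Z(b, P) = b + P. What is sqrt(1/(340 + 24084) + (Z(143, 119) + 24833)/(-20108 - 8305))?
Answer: I*sqrt(241112185813686)/16522836 ≈ 0.93978*I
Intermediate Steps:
Z(b, P) = P + b
sqrt(1/(340 + 24084) + (Z(143, 119) + 24833)/(-20108 - 8305)) = sqrt(1/(340 + 24084) + ((119 + 143) + 24833)/(-20108 - 8305)) = sqrt(1/24424 + (262 + 24833)/(-28413)) = sqrt(1/24424 + 25095*(-1/28413)) = sqrt(1/24424 - 1195/1353) = sqrt(-29185327/33045672) = I*sqrt(241112185813686)/16522836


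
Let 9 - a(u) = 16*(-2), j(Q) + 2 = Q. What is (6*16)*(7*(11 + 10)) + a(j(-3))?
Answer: 14153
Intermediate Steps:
j(Q) = -2 + Q
a(u) = 41 (a(u) = 9 - 16*(-2) = 9 - 1*(-32) = 9 + 32 = 41)
(6*16)*(7*(11 + 10)) + a(j(-3)) = (6*16)*(7*(11 + 10)) + 41 = 96*(7*21) + 41 = 96*147 + 41 = 14112 + 41 = 14153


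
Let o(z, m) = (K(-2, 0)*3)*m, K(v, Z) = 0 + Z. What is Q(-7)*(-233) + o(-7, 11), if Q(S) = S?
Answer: 1631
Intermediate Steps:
K(v, Z) = Z
o(z, m) = 0 (o(z, m) = (0*3)*m = 0*m = 0)
Q(-7)*(-233) + o(-7, 11) = -7*(-233) + 0 = 1631 + 0 = 1631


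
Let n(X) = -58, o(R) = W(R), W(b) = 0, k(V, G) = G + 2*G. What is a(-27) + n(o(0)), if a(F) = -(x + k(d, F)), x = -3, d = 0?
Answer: 26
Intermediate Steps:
k(V, G) = 3*G
o(R) = 0
a(F) = 3 - 3*F (a(F) = -(-3 + 3*F) = 3 - 3*F)
a(-27) + n(o(0)) = (3 - 3*(-27)) - 58 = (3 + 81) - 58 = 84 - 58 = 26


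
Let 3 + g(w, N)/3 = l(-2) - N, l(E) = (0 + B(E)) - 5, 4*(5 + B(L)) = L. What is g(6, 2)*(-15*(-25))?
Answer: -34875/2 ≈ -17438.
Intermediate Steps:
B(L) = -5 + L/4
l(E) = -10 + E/4 (l(E) = (0 + (-5 + E/4)) - 5 = (-5 + E/4) - 5 = -10 + E/4)
g(w, N) = -81/2 - 3*N (g(w, N) = -9 + 3*((-10 + (1/4)*(-2)) - N) = -9 + 3*((-10 - 1/2) - N) = -9 + 3*(-21/2 - N) = -9 + (-63/2 - 3*N) = -81/2 - 3*N)
g(6, 2)*(-15*(-25)) = (-81/2 - 3*2)*(-15*(-25)) = (-81/2 - 6)*375 = -93/2*375 = -34875/2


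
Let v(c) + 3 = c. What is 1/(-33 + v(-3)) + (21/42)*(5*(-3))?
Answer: -587/78 ≈ -7.5256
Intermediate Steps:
v(c) = -3 + c
1/(-33 + v(-3)) + (21/42)*(5*(-3)) = 1/(-33 + (-3 - 3)) + (21/42)*(5*(-3)) = 1/(-33 - 6) + (21*(1/42))*(-15) = 1/(-39) + (½)*(-15) = -1/39 - 15/2 = -587/78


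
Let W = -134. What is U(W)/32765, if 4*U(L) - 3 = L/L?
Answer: 1/32765 ≈ 3.0520e-5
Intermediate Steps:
U(L) = 1 (U(L) = ¾ + (L/L)/4 = ¾ + (¼)*1 = ¾ + ¼ = 1)
U(W)/32765 = 1/32765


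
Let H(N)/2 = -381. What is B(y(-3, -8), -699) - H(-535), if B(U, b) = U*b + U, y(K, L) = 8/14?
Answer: 2542/7 ≈ 363.14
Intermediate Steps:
y(K, L) = 4/7 (y(K, L) = 8*(1/14) = 4/7)
H(N) = -762 (H(N) = 2*(-381) = -762)
B(U, b) = U + U*b
B(y(-3, -8), -699) - H(-535) = 4*(1 - 699)/7 - 1*(-762) = (4/7)*(-698) + 762 = -2792/7 + 762 = 2542/7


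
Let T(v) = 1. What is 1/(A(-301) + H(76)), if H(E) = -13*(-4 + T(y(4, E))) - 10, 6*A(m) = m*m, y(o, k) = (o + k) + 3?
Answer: 6/90775 ≈ 6.6097e-5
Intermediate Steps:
y(o, k) = 3 + k + o (y(o, k) = (k + o) + 3 = 3 + k + o)
A(m) = m²/6 (A(m) = (m*m)/6 = m²/6)
H(E) = 29 (H(E) = -13*(-4 + 1) - 10 = -13*(-3) - 10 = 39 - 10 = 29)
1/(A(-301) + H(76)) = 1/((⅙)*(-301)² + 29) = 1/((⅙)*90601 + 29) = 1/(90601/6 + 29) = 1/(90775/6) = 6/90775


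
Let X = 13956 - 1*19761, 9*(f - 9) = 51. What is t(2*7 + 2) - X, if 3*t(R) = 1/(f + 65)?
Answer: 1387396/239 ≈ 5805.0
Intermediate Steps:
f = 44/3 (f = 9 + (⅑)*51 = 9 + 17/3 = 44/3 ≈ 14.667)
t(R) = 1/239 (t(R) = 1/(3*(44/3 + 65)) = 1/(3*(239/3)) = (⅓)*(3/239) = 1/239)
X = -5805 (X = 13956 - 19761 = -5805)
t(2*7 + 2) - X = 1/239 - 1*(-5805) = 1/239 + 5805 = 1387396/239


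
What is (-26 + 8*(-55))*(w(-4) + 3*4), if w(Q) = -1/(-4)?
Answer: -11417/2 ≈ -5708.5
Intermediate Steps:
w(Q) = ¼ (w(Q) = -1*(-¼) = ¼)
(-26 + 8*(-55))*(w(-4) + 3*4) = (-26 + 8*(-55))*(¼ + 3*4) = (-26 - 440)*(¼ + 12) = -466*49/4 = -11417/2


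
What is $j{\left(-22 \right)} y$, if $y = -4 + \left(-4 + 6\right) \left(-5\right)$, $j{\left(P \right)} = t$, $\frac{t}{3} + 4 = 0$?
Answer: $168$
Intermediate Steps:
$t = -12$ ($t = -12 + 3 \cdot 0 = -12 + 0 = -12$)
$j{\left(P \right)} = -12$
$y = -14$ ($y = -4 + 2 \left(-5\right) = -4 - 10 = -14$)
$j{\left(-22 \right)} y = \left(-12\right) \left(-14\right) = 168$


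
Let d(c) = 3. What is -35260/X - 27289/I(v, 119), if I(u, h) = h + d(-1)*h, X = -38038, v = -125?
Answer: -72945373/1293292 ≈ -56.403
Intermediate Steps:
I(u, h) = 4*h (I(u, h) = h + 3*h = 4*h)
-35260/X - 27289/I(v, 119) = -35260/(-38038) - 27289/(4*119) = -35260*(-1/38038) - 27289/476 = 17630/19019 - 27289*1/476 = 17630/19019 - 27289/476 = -72945373/1293292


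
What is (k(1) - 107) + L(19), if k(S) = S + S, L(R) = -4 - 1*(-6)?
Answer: -103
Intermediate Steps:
L(R) = 2 (L(R) = -4 + 6 = 2)
k(S) = 2*S
(k(1) - 107) + L(19) = (2*1 - 107) + 2 = (2 - 107) + 2 = -105 + 2 = -103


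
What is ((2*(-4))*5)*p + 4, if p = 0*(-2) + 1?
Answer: -36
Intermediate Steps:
p = 1 (p = 0 + 1 = 1)
((2*(-4))*5)*p + 4 = ((2*(-4))*5)*1 + 4 = -8*5*1 + 4 = -40*1 + 4 = -40 + 4 = -36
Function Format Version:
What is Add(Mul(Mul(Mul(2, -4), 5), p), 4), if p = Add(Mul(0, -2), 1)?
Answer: -36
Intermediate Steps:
p = 1 (p = Add(0, 1) = 1)
Add(Mul(Mul(Mul(2, -4), 5), p), 4) = Add(Mul(Mul(Mul(2, -4), 5), 1), 4) = Add(Mul(Mul(-8, 5), 1), 4) = Add(Mul(-40, 1), 4) = Add(-40, 4) = -36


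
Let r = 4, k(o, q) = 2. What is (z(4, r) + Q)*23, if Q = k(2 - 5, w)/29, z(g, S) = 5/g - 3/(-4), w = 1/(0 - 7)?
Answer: 1380/29 ≈ 47.586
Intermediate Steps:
w = -⅐ (w = 1/(-7) = -⅐ ≈ -0.14286)
z(g, S) = ¾ + 5/g (z(g, S) = 5/g - 3*(-¼) = 5/g + ¾ = ¾ + 5/g)
Q = 2/29 ≈ 0.068966
(z(4, r) + Q)*23 = ((¾ + 5/4) + 2/29)*23 = (2 + 2/29)*23 = (60/29)*23 = 1380/29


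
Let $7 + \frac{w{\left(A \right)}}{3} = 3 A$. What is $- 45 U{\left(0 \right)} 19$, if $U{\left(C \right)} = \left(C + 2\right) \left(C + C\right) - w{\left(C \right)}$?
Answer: $-17955$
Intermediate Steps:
$w{\left(A \right)} = -21 + 9 A$ ($w{\left(A \right)} = -21 + 3 \cdot 3 A = -21 + 9 A$)
$U{\left(C \right)} = 21 - 9 C + 2 C \left(2 + C\right)$ ($U{\left(C \right)} = \left(C + 2\right) \left(C + C\right) - \left(-21 + 9 C\right) = \left(2 + C\right) 2 C - \left(-21 + 9 C\right) = 2 C \left(2 + C\right) - \left(-21 + 9 C\right) = 21 - 9 C + 2 C \left(2 + C\right)$)
$- 45 U{\left(0 \right)} 19 = - 45 \left(21 - 0 + 2 \cdot 0^{2}\right) 19 = - 45 \left(21 + 0 + 2 \cdot 0\right) 19 = - 45 \left(21 + 0 + 0\right) 19 = \left(-45\right) 21 \cdot 19 = \left(-945\right) 19 = -17955$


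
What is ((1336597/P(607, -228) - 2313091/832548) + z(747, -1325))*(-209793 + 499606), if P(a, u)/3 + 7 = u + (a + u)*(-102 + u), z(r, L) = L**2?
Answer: 53079366984964266273409/104322427140 ≈ 5.0880e+11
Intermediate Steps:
P(a, u) = -21 + 3*u + 3*(-102 + u)*(a + u) (P(a, u) = -21 + 3*(u + (a + u)*(-102 + u)) = -21 + 3*(u + (-102 + u)*(a + u)) = -21 + (3*u + 3*(-102 + u)*(a + u)) = -21 + 3*u + 3*(-102 + u)*(a + u))
((1336597/P(607, -228) - 2313091/832548) + z(747, -1325))*(-209793 + 499606) = ((1336597/(-21 - 306*607 - 303*(-228) + 3*(-228)**2 + 3*607*(-228)) - 2313091/832548) + (-1325)**2)*(-209793 + 499606) = ((1336597/(-21 - 185742 + 69084 + 3*51984 - 415188) - 2313091*1/832548) + 1755625)*289813 = ((1336597/(-21 - 185742 + 69084 + 155952 - 415188) - 2313091/832548) + 1755625)*289813 = ((1336597/(-375915) - 2313091/832548) + 1755625)*289813 = ((1336597*(-1/375915) - 2313091/832548) + 1755625)*289813 = ((-1336597/375915 - 2313091/832548) + 1755625)*289813 = (-660768920807/104322427140 + 1755625)*289813 = (183150400378741693/104322427140)*289813 = 53079366984964266273409/104322427140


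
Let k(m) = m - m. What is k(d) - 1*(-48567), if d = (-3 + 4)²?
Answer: 48567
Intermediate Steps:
d = 1 (d = 1² = 1)
k(m) = 0
k(d) - 1*(-48567) = 0 - 1*(-48567) = 0 + 48567 = 48567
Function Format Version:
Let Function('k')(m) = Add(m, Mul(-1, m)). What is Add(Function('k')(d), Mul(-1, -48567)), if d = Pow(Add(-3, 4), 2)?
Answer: 48567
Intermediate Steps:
d = 1 (d = Pow(1, 2) = 1)
Function('k')(m) = 0
Add(Function('k')(d), Mul(-1, -48567)) = Add(0, Mul(-1, -48567)) = Add(0, 48567) = 48567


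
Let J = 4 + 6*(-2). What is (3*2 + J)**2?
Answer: 4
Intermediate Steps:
J = -8 (J = 4 - 12 = -8)
(3*2 + J)**2 = (3*2 - 8)**2 = (6 - 8)**2 = (-2)**2 = 4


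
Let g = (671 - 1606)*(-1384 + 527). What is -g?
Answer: -801295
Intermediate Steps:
g = 801295 (g = -935*(-857) = 801295)
-g = -1*801295 = -801295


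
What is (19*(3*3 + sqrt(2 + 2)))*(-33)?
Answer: -6897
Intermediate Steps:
(19*(3*3 + sqrt(2 + 2)))*(-33) = (19*(9 + sqrt(4)))*(-33) = (19*(9 + 2))*(-33) = (19*11)*(-33) = 209*(-33) = -6897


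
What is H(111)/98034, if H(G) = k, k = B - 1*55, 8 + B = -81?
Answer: -24/16339 ≈ -0.0014689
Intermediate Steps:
B = -89 (B = -8 - 81 = -89)
k = -144 (k = -89 - 1*55 = -89 - 55 = -144)
H(G) = -144
H(111)/98034 = -144/98034 = -144*1/98034 = -24/16339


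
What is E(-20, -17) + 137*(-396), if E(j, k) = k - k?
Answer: -54252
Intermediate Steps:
E(j, k) = 0
E(-20, -17) + 137*(-396) = 0 + 137*(-396) = 0 - 54252 = -54252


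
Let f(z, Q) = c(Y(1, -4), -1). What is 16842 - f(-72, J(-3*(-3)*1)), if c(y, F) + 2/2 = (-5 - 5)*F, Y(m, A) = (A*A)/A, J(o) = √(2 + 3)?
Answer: 16833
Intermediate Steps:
J(o) = √5
Y(m, A) = A (Y(m, A) = A²/A = A)
c(y, F) = -1 - 10*F (c(y, F) = -1 + (-5 - 5)*F = -1 - 10*F)
f(z, Q) = 9 (f(z, Q) = -1 - 10*(-1) = -1 + 10 = 9)
16842 - f(-72, J(-3*(-3)*1)) = 16842 - 1*9 = 16842 - 9 = 16833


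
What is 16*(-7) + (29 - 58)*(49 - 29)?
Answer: -692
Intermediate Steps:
16*(-7) + (29 - 58)*(49 - 29) = -112 - 29*20 = -112 - 580 = -692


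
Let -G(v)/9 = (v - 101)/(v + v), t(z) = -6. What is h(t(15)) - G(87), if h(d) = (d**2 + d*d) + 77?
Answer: 4300/29 ≈ 148.28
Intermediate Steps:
h(d) = 77 + 2*d**2 (h(d) = (d**2 + d**2) + 77 = 2*d**2 + 77 = 77 + 2*d**2)
G(v) = -9*(-101 + v)/(2*v) (G(v) = -9*(v - 101)/(v + v) = -9*(-101 + v)/(2*v))
h(t(15)) - G(87) = (77 + 2*(-6)**2) - 9*(101 - 1*87)/(2*87) = (77 + 2*36) - 9*(101 - 87)/(2*87) = (77 + 72) - 9*14/(2*87) = 149 - 1*21/29 = 149 - 21/29 = 4300/29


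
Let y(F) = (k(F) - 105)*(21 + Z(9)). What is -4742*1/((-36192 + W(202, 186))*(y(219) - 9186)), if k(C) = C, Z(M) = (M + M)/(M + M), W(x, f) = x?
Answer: -2371/120170610 ≈ -1.9730e-5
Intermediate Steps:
Z(M) = 1 (Z(M) = (2*M)/((2*M)) = (2*M)*(1/(2*M)) = 1)
y(F) = -2310 + 22*F (y(F) = (F - 105)*(21 + 1) = (-105 + F)*22 = -2310 + 22*F)
-4742*1/((-36192 + W(202, 186))*(y(219) - 9186)) = -4742*1/((-36192 + 202)*((-2310 + 22*219) - 9186)) = -4742*(-1/(35990*((-2310 + 4818) - 9186))) = -4742*(-1/(35990*(2508 - 9186))) = -4742/((-6678*(-35990))) = -4742/240341220 = -4742*1/240341220 = -2371/120170610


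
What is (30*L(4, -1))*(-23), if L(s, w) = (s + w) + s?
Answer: -4830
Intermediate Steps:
L(s, w) = w + 2*s
(30*L(4, -1))*(-23) = (30*(-1 + 2*4))*(-23) = (30*(-1 + 8))*(-23) = (30*7)*(-23) = 210*(-23) = -4830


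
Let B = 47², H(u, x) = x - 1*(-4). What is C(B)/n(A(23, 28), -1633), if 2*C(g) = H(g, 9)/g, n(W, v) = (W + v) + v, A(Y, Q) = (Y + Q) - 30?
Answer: -13/14336410 ≈ -9.0678e-7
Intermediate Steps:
H(u, x) = 4 + x (H(u, x) = x + 4 = 4 + x)
A(Y, Q) = -30 + Q + Y (A(Y, Q) = (Q + Y) - 30 = -30 + Q + Y)
n(W, v) = W + 2*v
B = 2209
C(g) = 13/(2*g) (C(g) = ((4 + 9)/g)/2 = (13/g)/2 = 13/(2*g))
C(B)/n(A(23, 28), -1633) = ((13/2)/2209)/((-30 + 28 + 23) + 2*(-1633)) = ((13/2)*(1/2209))/(21 - 3266) = (13/4418)/(-3245) = (13/4418)*(-1/3245) = -13/14336410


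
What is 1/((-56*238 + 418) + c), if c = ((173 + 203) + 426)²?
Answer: 1/630294 ≈ 1.5866e-6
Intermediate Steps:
c = 643204 (c = (376 + 426)² = 802² = 643204)
1/((-56*238 + 418) + c) = 1/((-56*238 + 418) + 643204) = 1/((-13328 + 418) + 643204) = 1/(-12910 + 643204) = 1/630294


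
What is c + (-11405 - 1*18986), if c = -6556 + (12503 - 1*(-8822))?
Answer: -15622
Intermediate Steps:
c = 14769 (c = -6556 + (12503 + 8822) = -6556 + 21325 = 14769)
c + (-11405 - 1*18986) = 14769 + (-11405 - 1*18986) = 14769 + (-11405 - 18986) = 14769 - 30391 = -15622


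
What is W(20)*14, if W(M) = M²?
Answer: 5600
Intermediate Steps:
W(20)*14 = 20²*14 = 400*14 = 5600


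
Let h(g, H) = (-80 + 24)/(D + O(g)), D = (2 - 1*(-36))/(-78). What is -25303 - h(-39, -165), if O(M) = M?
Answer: -1391743/55 ≈ -25304.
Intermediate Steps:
D = -19/39 (D = (2 + 36)*(-1/78) = 38*(-1/78) = -19/39 ≈ -0.48718)
h(g, H) = -56/(-19/39 + g) (h(g, H) = (-80 + 24)/(-19/39 + g) = -56/(-19/39 + g))
-25303 - h(-39, -165) = -25303 - (-2184)/(-19 + 39*(-39)) = -25303 - (-2184)/(-19 - 1521) = -25303 - (-2184)/(-1540) = -25303 - (-2184)*(-1)/1540 = -25303 - 1*78/55 = -25303 - 78/55 = -1391743/55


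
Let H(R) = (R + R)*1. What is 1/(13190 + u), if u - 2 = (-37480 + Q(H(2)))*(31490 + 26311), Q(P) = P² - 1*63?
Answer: -1/2169084935 ≈ -4.6102e-10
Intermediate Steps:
H(R) = 2*R (H(R) = (2*R)*1 = 2*R)
Q(P) = -63 + P² (Q(P) = P² - 63 = -63 + P²)
u = -2169098125 (u = 2 + (-37480 + (-63 + (2*2)²))*(31490 + 26311) = 2 + (-37480 + (-63 + 4²))*57801 = 2 + (-37480 + (-63 + 16))*57801 = 2 + (-37480 - 47)*57801 = 2 - 37527*57801 = 2 - 2169098127 = -2169098125)
1/(13190 + u) = 1/(13190 - 2169098125) = 1/(-2169084935) = -1/2169084935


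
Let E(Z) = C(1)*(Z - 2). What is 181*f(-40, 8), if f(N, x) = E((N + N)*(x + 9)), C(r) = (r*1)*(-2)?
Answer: 493044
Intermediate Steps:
C(r) = -2*r (C(r) = r*(-2) = -2*r)
E(Z) = 4 - 2*Z (E(Z) = (-2*1)*(Z - 2) = -2*(-2 + Z) = 4 - 2*Z)
f(N, x) = 4 - 4*N*(9 + x) (f(N, x) = 4 - 2*(N + N)*(x + 9) = 4 - 2*2*N*(9 + x) = 4 - 4*N*(9 + x))
181*f(-40, 8) = 181*(4 - 4*(-40)*(9 + 8)) = 181*(4 - 4*(-40)*17) = 181*(4 + 2720) = 181*2724 = 493044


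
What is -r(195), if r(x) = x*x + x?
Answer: -38220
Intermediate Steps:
r(x) = x + x² (r(x) = x² + x = x + x²)
-r(195) = -195*(1 + 195) = -195*196 = -1*38220 = -38220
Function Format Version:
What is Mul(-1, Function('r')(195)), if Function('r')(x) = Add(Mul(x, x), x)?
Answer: -38220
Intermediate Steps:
Function('r')(x) = Add(x, Pow(x, 2)) (Function('r')(x) = Add(Pow(x, 2), x) = Add(x, Pow(x, 2)))
Mul(-1, Function('r')(195)) = Mul(-1, Mul(195, Add(1, 195))) = Mul(-1, Mul(195, 196)) = Mul(-1, 38220) = -38220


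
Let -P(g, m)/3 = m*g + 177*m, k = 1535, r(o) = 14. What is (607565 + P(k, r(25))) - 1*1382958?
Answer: -847297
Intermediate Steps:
P(g, m) = -531*m - 3*g*m (P(g, m) = -3*(m*g + 177*m) = -3*(g*m + 177*m) = -3*(177*m + g*m) = -531*m - 3*g*m)
(607565 + P(k, r(25))) - 1*1382958 = (607565 - 3*14*(177 + 1535)) - 1*1382958 = (607565 - 3*14*1712) - 1382958 = (607565 - 71904) - 1382958 = 535661 - 1382958 = -847297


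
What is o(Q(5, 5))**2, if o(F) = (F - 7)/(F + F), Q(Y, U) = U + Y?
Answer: 9/400 ≈ 0.022500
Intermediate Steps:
o(F) = (-7 + F)/(2*F) (o(F) = (-7 + F)/((2*F)) = (-7 + F)*(1/(2*F)) = (-7 + F)/(2*F))
o(Q(5, 5))**2 = ((-7 + (5 + 5))/(2*(5 + 5)))**2 = ((1/2)*(-7 + 10)/10)**2 = ((1/2)*(1/10)*3)**2 = (3/20)**2 = 9/400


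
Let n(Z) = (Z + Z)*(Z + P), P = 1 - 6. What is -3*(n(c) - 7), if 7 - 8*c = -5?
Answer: 105/2 ≈ 52.500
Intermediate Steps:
P = -5
c = 3/2 (c = 7/8 - ⅛*(-5) = 7/8 + 5/8 = 3/2 ≈ 1.5000)
n(Z) = 2*Z*(-5 + Z) (n(Z) = (Z + Z)*(Z - 5) = (2*Z)*(-5 + Z) = 2*Z*(-5 + Z))
-3*(n(c) - 7) = -3*(2*(3/2)*(-5 + 3/2) - 7) = -3*(2*(3/2)*(-7/2) - 7) = -3*(-21/2 - 7) = -3*(-35/2) = 105/2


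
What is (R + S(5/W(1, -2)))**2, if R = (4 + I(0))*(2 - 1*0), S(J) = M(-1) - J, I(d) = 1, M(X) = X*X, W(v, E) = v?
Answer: 36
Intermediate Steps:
M(X) = X**2
S(J) = 1 - J (S(J) = (-1)**2 - J = 1 - J)
R = 10 (R = (4 + 1)*(2 - 1*0) = 5*(2 + 0) = 5*2 = 10)
(R + S(5/W(1, -2)))**2 = (10 + (1 - 5/1))**2 = (10 + (1 - 5))**2 = (10 - 4)**2 = 6**2 = 36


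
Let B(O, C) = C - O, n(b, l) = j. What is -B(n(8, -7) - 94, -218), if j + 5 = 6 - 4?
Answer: 121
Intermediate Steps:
j = -3 (j = -5 + (6 - 4) = -5 + 2 = -3)
n(b, l) = -3
-B(n(8, -7) - 94, -218) = -(-218 - (-3 - 94)) = -(-218 - 1*(-97)) = -(-218 + 97) = -1*(-121) = 121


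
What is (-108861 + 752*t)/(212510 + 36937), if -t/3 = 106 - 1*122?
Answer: -2205/7559 ≈ -0.29171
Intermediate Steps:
t = 48 (t = -3*(106 - 1*122) = -3*(106 - 122) = -3*(-16) = 48)
(-108861 + 752*t)/(212510 + 36937) = (-108861 + 752*48)/(212510 + 36937) = (-108861 + 36096)/249447 = -72765*1/249447 = -2205/7559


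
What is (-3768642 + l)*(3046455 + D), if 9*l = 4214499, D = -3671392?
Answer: 6187559356141/3 ≈ 2.0625e+12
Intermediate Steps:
l = 1404833/3 (l = (⅑)*4214499 = 1404833/3 ≈ 4.6828e+5)
(-3768642 + l)*(3046455 + D) = (-3768642 + 1404833/3)*(3046455 - 3671392) = -9901093/3*(-624937) = 6187559356141/3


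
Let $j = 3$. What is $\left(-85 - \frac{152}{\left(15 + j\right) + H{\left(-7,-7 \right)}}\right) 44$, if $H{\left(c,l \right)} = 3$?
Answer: $- \frac{85228}{21} \approx -4058.5$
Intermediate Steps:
$\left(-85 - \frac{152}{\left(15 + j\right) + H{\left(-7,-7 \right)}}\right) 44 = \left(-85 - \frac{152}{\left(15 + 3\right) + 3}\right) 44 = \left(-85 - \frac{152}{18 + 3}\right) 44 = \left(-85 - \frac{152}{21}\right) 44 = \left(- \frac{1937}{21}\right) 44 = - \frac{85228}{21}$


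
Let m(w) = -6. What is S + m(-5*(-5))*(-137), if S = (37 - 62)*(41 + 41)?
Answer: -1228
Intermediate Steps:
S = -2050 (S = -25*82 = -2050)
S + m(-5*(-5))*(-137) = -2050 - 6*(-137) = -2050 + 822 = -1228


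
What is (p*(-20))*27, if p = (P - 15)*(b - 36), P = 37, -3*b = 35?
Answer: 566280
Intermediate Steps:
b = -35/3 (b = -⅓*35 = -35/3 ≈ -11.667)
p = -3146/3 (p = (37 - 15)*(-35/3 - 36) = 22*(-143/3) = -3146/3 ≈ -1048.7)
(p*(-20))*27 = -3146/3*(-20)*27 = (62920/3)*27 = 566280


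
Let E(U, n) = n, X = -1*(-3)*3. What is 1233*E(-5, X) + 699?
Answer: 11796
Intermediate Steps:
X = 9 (X = 3*3 = 9)
1233*E(-5, X) + 699 = 1233*9 + 699 = 11097 + 699 = 11796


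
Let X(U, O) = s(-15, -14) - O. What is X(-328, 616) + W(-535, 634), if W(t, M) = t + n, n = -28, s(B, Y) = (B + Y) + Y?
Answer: -1222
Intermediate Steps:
s(B, Y) = B + 2*Y
X(U, O) = -43 - O (X(U, O) = (-15 + 2*(-14)) - O = (-15 - 28) - O = -43 - O)
W(t, M) = -28 + t (W(t, M) = t - 28 = -28 + t)
X(-328, 616) + W(-535, 634) = (-43 - 1*616) + (-28 - 535) = (-43 - 616) - 563 = -659 - 563 = -1222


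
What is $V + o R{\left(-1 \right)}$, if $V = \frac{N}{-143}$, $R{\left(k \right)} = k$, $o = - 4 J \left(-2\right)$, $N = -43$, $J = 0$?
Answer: $\frac{43}{143} \approx 0.3007$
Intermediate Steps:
$o = 0$ ($o = \left(-4\right) 0 \left(-2\right) = 0 \left(-2\right) = 0$)
$V = \frac{43}{143}$ ($V = - \frac{43}{-143} = \left(-43\right) \left(- \frac{1}{143}\right) = \frac{43}{143} \approx 0.3007$)
$V + o R{\left(-1 \right)} = \frac{43}{143} + 0 \left(-1\right) = \frac{43}{143} + 0 = \frac{43}{143}$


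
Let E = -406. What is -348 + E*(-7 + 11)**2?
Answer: -6844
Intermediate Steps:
-348 + E*(-7 + 11)**2 = -348 - 406*(-7 + 11)**2 = -348 - 406*4**2 = -348 - 406*16 = -348 - 6496 = -6844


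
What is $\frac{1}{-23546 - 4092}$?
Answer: $- \frac{1}{27638} \approx -3.6182 \cdot 10^{-5}$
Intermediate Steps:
$\frac{1}{-23546 - 4092} = \frac{1}{-27638} = - \frac{1}{27638}$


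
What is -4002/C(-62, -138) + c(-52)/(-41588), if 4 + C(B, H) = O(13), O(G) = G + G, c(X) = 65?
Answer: -83218303/457468 ≈ -181.91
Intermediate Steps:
O(G) = 2*G
C(B, H) = 22 (C(B, H) = -4 + 2*13 = -4 + 26 = 22)
-4002/C(-62, -138) + c(-52)/(-41588) = -4002/22 + 65/(-41588) = -4002*1/22 + 65*(-1/41588) = -2001/11 - 65/41588 = -83218303/457468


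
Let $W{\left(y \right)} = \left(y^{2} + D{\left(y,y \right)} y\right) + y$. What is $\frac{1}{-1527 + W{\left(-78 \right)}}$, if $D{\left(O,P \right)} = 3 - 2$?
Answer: $\frac{1}{4401} \approx 0.00022722$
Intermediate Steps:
$D{\left(O,P \right)} = 1$
$W{\left(y \right)} = y^{2} + 2 y$ ($W{\left(y \right)} = \left(y^{2} + 1 y\right) + y = \left(y^{2} + y\right) + y = \left(y + y^{2}\right) + y = y^{2} + 2 y$)
$\frac{1}{-1527 + W{\left(-78 \right)}} = \frac{1}{-1527 - 78 \left(2 - 78\right)} = \frac{1}{-1527 - -5928} = \frac{1}{-1527 + 5928} = \frac{1}{4401}$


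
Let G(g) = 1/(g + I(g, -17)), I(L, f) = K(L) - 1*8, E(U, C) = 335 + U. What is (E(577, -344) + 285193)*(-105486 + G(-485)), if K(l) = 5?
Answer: -14727875436745/488 ≈ -3.0180e+10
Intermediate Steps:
I(L, f) = -3 (I(L, f) = 5 - 1*8 = 5 - 8 = -3)
G(g) = 1/(-3 + g) (G(g) = 1/(g - 3) = 1/(-3 + g))
(E(577, -344) + 285193)*(-105486 + G(-485)) = ((335 + 577) + 285193)*(-105486 + 1/(-3 - 485)) = (912 + 285193)*(-105486 + 1/(-488)) = 286105*(-105486 - 1/488) = 286105*(-51477169/488) = -14727875436745/488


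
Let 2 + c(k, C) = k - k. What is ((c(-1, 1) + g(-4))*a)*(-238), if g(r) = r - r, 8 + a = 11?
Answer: 1428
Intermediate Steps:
a = 3 (a = -8 + 11 = 3)
c(k, C) = -2 (c(k, C) = -2 + (k - k) = -2 + 0 = -2)
g(r) = 0
((c(-1, 1) + g(-4))*a)*(-238) = ((-2 + 0)*3)*(-238) = -2*3*(-238) = -6*(-238) = 1428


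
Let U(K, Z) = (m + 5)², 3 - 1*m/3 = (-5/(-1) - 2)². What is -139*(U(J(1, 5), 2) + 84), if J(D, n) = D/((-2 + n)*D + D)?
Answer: -35167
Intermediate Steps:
m = -18 (m = 9 - 3*(-5/(-1) - 2)² = 9 - 3*(-5*(-1) - 2)² = 9 - 3*(5 - 2)² = 9 - 3*3² = 9 - 3*9 = 9 - 27 = -18)
J(D, n) = D/(D + D*(-2 + n)) (J(D, n) = D/(D*(-2 + n) + D) = D/(D + D*(-2 + n)))
U(K, Z) = 169 (U(K, Z) = (-18 + 5)² = (-13)² = 169)
-139*(U(J(1, 5), 2) + 84) = -139*(169 + 84) = -139*253 = -35167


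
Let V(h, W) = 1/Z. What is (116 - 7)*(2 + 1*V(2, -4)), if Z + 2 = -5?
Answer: 1417/7 ≈ 202.43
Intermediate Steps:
Z = -7 (Z = -2 - 5 = -7)
V(h, W) = -⅐ (V(h, W) = 1/(-7) = -⅐)
(116 - 7)*(2 + 1*V(2, -4)) = (116 - 7)*(2 + 1*(-⅐)) = 109*(2 - ⅐) = 109*(13/7) = 1417/7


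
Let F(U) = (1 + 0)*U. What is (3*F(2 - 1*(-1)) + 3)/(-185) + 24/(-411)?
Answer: -3124/25345 ≈ -0.12326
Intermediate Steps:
F(U) = U (F(U) = 1*U = U)
(3*F(2 - 1*(-1)) + 3)/(-185) + 24/(-411) = (3*(2 - 1*(-1)) + 3)/(-185) + 24/(-411) = (3*(2 + 1) + 3)*(-1/185) + 24*(-1/411) = (3*3 + 3)*(-1/185) - 8/137 = (9 + 3)*(-1/185) - 8/137 = 12*(-1/185) - 8/137 = -12/185 - 8/137 = -3124/25345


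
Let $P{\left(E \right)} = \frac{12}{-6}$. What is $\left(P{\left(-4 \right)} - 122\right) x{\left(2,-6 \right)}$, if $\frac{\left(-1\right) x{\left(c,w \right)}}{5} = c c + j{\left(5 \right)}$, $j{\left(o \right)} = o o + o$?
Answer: $21080$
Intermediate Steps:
$j{\left(o \right)} = o + o^{2}$ ($j{\left(o \right)} = o^{2} + o = o + o^{2}$)
$x{\left(c,w \right)} = -150 - 5 c^{2}$ ($x{\left(c,w \right)} = - 5 \left(c c + 5 \left(1 + 5\right)\right) = - 5 \left(c^{2} + 5 \cdot 6\right) = - 5 \left(c^{2} + 30\right) = - 5 \left(30 + c^{2}\right) = -150 - 5 c^{2}$)
$P{\left(E \right)} = -2$ ($P{\left(E \right)} = 12 \left(- \frac{1}{6}\right) = -2$)
$\left(P{\left(-4 \right)} - 122\right) x{\left(2,-6 \right)} = \left(-2 - 122\right) \left(-150 - 5 \cdot 2^{2}\right) = - 124 \left(-150 - 20\right) = \left(-124\right) \left(-170\right) = 21080$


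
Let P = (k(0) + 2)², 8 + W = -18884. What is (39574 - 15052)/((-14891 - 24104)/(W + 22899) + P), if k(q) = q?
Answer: -98259654/22967 ≈ -4278.3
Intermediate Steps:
W = -18892 (W = -8 - 18884 = -18892)
P = 4 (P = (0 + 2)² = 2² = 4)
(39574 - 15052)/((-14891 - 24104)/(W + 22899) + P) = (39574 - 15052)/((-14891 - 24104)/(-18892 + 22899) + 4) = 24522/(-38995/4007 + 4) = 24522/(-22967/4007) = 24522*(-4007/22967) = -98259654/22967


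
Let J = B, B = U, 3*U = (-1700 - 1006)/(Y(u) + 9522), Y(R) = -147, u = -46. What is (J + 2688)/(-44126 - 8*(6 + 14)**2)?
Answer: -12599549/221840625 ≈ -0.056795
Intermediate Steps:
U = -902/9375 (U = ((-1700 - 1006)/(-147 + 9522))/3 = (-2706/9375)/3 = (-2706*1/9375)/3 = (1/3)*(-902/3125) = -902/9375 ≈ -0.096213)
B = -902/9375 ≈ -0.096213
J = -902/9375 ≈ -0.096213
(J + 2688)/(-44126 - 8*(6 + 14)**2) = (-902/9375 + 2688)/(-44126 - 8*(6 + 14)**2) = 25199098/(9375*(-44126 - 8*20**2)) = 25199098/(9375*(-44126 - 8*400)) = 25199098/(9375*(-44126 - 3200)) = (25199098/9375)/(-47326) = (25199098/9375)*(-1/47326) = -12599549/221840625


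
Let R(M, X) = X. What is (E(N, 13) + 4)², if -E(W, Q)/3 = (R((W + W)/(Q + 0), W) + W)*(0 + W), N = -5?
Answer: 21316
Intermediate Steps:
E(W, Q) = -6*W² (E(W, Q) = -3*(W + W)*(0 + W) = -3*2*W*W = -6*W²)
(E(N, 13) + 4)² = (-6*(-5)² + 4)² = (-6*25 + 4)² = (-150 + 4)² = (-146)² = 21316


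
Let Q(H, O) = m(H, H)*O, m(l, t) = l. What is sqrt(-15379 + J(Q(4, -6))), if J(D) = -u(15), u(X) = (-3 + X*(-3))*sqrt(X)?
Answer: sqrt(-15379 + 48*sqrt(15)) ≈ 123.26*I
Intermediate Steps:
u(X) = sqrt(X)*(-3 - 3*X) (u(X) = (-3 - 3*X)*sqrt(X) = sqrt(X)*(-3 - 3*X))
Q(H, O) = H*O
J(D) = 48*sqrt(15) (J(D) = -3*sqrt(15)*(-1 - 1*15) = -3*sqrt(15)*(-1 - 15) = -3*sqrt(15)*(-16) = -(-48)*sqrt(15) = 48*sqrt(15))
sqrt(-15379 + J(Q(4, -6))) = sqrt(-15379 + 48*sqrt(15))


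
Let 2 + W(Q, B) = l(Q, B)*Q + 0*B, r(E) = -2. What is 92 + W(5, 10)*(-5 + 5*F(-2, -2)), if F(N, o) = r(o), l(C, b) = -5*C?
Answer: 1997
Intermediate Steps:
F(N, o) = -2
W(Q, B) = -2 - 5*Q² (W(Q, B) = -2 + ((-5*Q)*Q + 0*B) = -2 + (-5*Q² + 0) = -2 - 5*Q²)
92 + W(5, 10)*(-5 + 5*F(-2, -2)) = 92 + (-2 - 5*5²)*(-5 + 5*(-2)) = 92 + (-2 - 5*25)*(-5 - 10) = 92 + (-2 - 125)*(-15) = 92 - 127*(-15) = 92 + 1905 = 1997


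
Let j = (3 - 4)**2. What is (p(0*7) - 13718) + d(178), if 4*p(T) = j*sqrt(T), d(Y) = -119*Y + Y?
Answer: -34722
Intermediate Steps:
j = 1 (j = (-1)**2 = 1)
d(Y) = -118*Y
p(T) = sqrt(T)/4 (p(T) = (1*sqrt(T))/4 = sqrt(T)/4)
(p(0*7) - 13718) + d(178) = (sqrt(0*7)/4 - 13718) - 118*178 = (sqrt(0)/4 - 13718) - 21004 = ((1/4)*0 - 13718) - 21004 = (0 - 13718) - 21004 = -13718 - 21004 = -34722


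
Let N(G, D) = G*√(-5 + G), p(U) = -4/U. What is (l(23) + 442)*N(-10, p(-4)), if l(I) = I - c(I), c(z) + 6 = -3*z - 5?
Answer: -5450*I*√15 ≈ -21108.0*I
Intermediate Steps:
c(z) = -11 - 3*z (c(z) = -6 + (-3*z - 5) = -6 + (-5 - 3*z) = -11 - 3*z)
l(I) = 11 + 4*I (l(I) = I - (-11 - 3*I) = I + (11 + 3*I) = 11 + 4*I)
(l(23) + 442)*N(-10, p(-4)) = ((11 + 4*23) + 442)*(-10*√(-5 - 10)) = ((11 + 92) + 442)*(-10*I*√15) = (103 + 442)*(-10*I*√15) = 545*(-10*I*√15) = -5450*I*√15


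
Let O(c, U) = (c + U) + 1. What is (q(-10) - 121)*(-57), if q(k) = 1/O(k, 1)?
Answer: 55233/8 ≈ 6904.1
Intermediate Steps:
O(c, U) = 1 + U + c (O(c, U) = (U + c) + 1 = 1 + U + c)
q(k) = 1/(2 + k) (q(k) = 1/(1 + 1 + k) = 1/(2 + k))
(q(-10) - 121)*(-57) = (1/(2 - 10) - 121)*(-57) = (1/(-8) - 121)*(-57) = (-⅛ - 121)*(-57) = -969/8*(-57) = 55233/8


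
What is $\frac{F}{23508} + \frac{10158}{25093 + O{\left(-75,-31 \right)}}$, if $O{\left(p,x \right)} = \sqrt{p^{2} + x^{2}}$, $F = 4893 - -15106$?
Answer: $\frac{6194825358163}{4933953565668} - \frac{3386 \sqrt{6586}}{209884021} \approx 1.2542$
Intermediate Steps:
$F = 19999$ ($F = 4893 + 15106 = 19999$)
$\frac{F}{23508} + \frac{10158}{25093 + O{\left(-75,-31 \right)}} = \frac{19999}{23508} + \frac{10158}{25093 + \sqrt{\left(-75\right)^{2} + \left(-31\right)^{2}}} = 19999 \cdot \frac{1}{23508} + \frac{10158}{25093 + \sqrt{5625 + 961}} = \frac{19999}{23508} + \frac{10158}{25093 + \sqrt{6586}}$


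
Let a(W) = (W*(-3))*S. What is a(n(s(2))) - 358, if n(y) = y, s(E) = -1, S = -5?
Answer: -373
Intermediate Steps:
a(W) = 15*W (a(W) = (W*(-3))*(-5) = -3*W*(-5) = 15*W)
a(n(s(2))) - 358 = 15*(-1) - 358 = -15 - 358 = -373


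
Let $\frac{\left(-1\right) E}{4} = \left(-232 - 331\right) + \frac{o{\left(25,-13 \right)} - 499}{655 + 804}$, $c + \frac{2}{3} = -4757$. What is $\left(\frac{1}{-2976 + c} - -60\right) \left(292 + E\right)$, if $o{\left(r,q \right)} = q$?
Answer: $\frac{5169743331408}{33850259} \approx 1.5272 \cdot 10^{5}$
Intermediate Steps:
$c = - \frac{14273}{3}$ ($c = - \frac{2}{3} - 4757 = - \frac{14273}{3} \approx -4757.7$)
$E = \frac{3287716}{1459}$ ($E = - 4 \left(\left(-232 - 331\right) + \frac{-13 - 499}{655 + 804}\right) = - 4 \left(-563 - \frac{512}{1459}\right) = \left(-4\right) \left(- \frac{821929}{1459}\right) = \frac{3287716}{1459} \approx 2253.4$)
$\left(\frac{1}{-2976 + c} - -60\right) \left(292 + E\right) = \left(\frac{1}{-2976 - \frac{14273}{3}} - -60\right) \left(292 + \frac{3287716}{1459}\right) = \left(\frac{1}{- \frac{23201}{3}} + 60\right) \frac{3713744}{1459} = \left(- \frac{3}{23201} + 60\right) \frac{3713744}{1459} = \frac{1392057}{23201} \cdot \frac{3713744}{1459} = \frac{5169743331408}{33850259}$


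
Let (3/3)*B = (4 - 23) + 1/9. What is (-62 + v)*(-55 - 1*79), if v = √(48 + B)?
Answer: 8308 - 134*√262/3 ≈ 7585.0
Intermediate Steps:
B = -170/9 (B = (4 - 23) + 1/9 = -19 + ⅑ = -170/9 ≈ -18.889)
v = √262/3 (v = √(48 - 170/9) = √(262/9) = √262/3 ≈ 5.3955)
(-62 + v)*(-55 - 1*79) = (-62 + √262/3)*(-55 - 1*79) = (-62 + √262/3)*(-55 - 79) = (-62 + √262/3)*(-134) = 8308 - 134*√262/3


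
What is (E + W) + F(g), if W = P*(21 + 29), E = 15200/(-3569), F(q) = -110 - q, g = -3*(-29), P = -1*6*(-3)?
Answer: 2493807/3569 ≈ 698.74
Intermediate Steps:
P = 18 (P = -6*(-3) = 18)
g = 87
E = -15200/3569 (E = 15200*(-1/3569) = -15200/3569 ≈ -4.2589)
W = 900 (W = 18*(21 + 29) = 18*50 = 900)
(E + W) + F(g) = (-15200/3569 + 900) + (-110 - 1*87) = 3196900/3569 + (-110 - 87) = 3196900/3569 - 197 = 2493807/3569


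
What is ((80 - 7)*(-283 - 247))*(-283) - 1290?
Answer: 10947980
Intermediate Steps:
((80 - 7)*(-283 - 247))*(-283) - 1290 = (73*(-530))*(-283) - 1290 = -38690*(-283) - 1290 = 10949270 - 1290 = 10947980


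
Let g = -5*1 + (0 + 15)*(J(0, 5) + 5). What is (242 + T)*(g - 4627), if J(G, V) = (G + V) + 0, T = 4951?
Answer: -23275026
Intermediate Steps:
J(G, V) = G + V
g = 145 (g = -5*1 + (0 + 15)*((0 + 5) + 5) = -5 + 15*(5 + 5) = -5 + 15*10 = -5 + 150 = 145)
(242 + T)*(g - 4627) = (242 + 4951)*(145 - 4627) = 5193*(-4482) = -23275026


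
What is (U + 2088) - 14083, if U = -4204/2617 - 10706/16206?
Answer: -254408658058/21205551 ≈ -11997.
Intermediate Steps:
U = -48073813/21205551 (U = -4204*1/2617 - 10706*1/16206 = -4204/2617 - 5353/8103 = -48073813/21205551 ≈ -2.2670)
(U + 2088) - 14083 = (-48073813/21205551 + 2088) - 14083 = 44229116675/21205551 - 14083 = -254408658058/21205551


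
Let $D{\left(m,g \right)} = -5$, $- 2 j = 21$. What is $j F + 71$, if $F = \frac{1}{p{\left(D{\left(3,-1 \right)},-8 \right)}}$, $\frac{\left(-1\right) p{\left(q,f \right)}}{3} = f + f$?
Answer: $\frac{2265}{32} \approx 70.781$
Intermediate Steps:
$j = - \frac{21}{2}$ ($j = \left(- \frac{1}{2}\right) 21 = - \frac{21}{2} \approx -10.5$)
$p{\left(q,f \right)} = - 6 f$ ($p{\left(q,f \right)} = - 3 \left(f + f\right) = - 3 \cdot 2 f = - 6 f$)
$F = \frac{1}{48}$ ($F = \frac{1}{\left(-6\right) \left(-8\right)} = \frac{1}{48} \approx 0.020833$)
$j F + 71 = \left(- \frac{21}{2}\right) \frac{1}{48} + 71 = - \frac{7}{32} + 71 = \frac{2265}{32}$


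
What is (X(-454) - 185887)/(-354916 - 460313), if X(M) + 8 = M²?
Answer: -20221/815229 ≈ -0.024804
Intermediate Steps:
X(M) = -8 + M²
(X(-454) - 185887)/(-354916 - 460313) = ((-8 + (-454)²) - 185887)/(-354916 - 460313) = ((-8 + 206116) - 185887)/(-815229) = (206108 - 185887)*(-1/815229) = 20221*(-1/815229) = -20221/815229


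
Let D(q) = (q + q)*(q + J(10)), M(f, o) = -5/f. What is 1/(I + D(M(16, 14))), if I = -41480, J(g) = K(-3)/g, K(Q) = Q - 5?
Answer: -128/5309351 ≈ -2.4108e-5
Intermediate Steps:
K(Q) = -5 + Q
J(g) = -8/g (J(g) = (-5 - 3)/g = -8/g)
D(q) = 2*q*(-⅘ + q) (D(q) = (q + q)*(q - 8/10) = (2*q)*(q - 8*⅒) = (2*q)*(q - ⅘) = (2*q)*(-⅘ + q) = 2*q*(-⅘ + q))
1/(I + D(M(16, 14))) = 1/(-41480 + 2*(-5/16)*(-4 + 5*(-5/16))/5) = 1/(-41480 + 2*(-5*1/16)*(-4 + 5*(-5*1/16))/5) = 1/(-41480 + (⅖)*(-5/16)*(-4 + 5*(-5/16))) = 1/(-41480 + (⅖)*(-5/16)*(-4 - 25/16)) = 1/(-41480 + (⅖)*(-5/16)*(-89/16)) = 1/(-41480 + 89/128) = 1/(-5309351/128) = -128/5309351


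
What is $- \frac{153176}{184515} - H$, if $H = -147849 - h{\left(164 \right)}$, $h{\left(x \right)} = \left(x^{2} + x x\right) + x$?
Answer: $\frac{37235896399}{184515} \approx 2.018 \cdot 10^{5}$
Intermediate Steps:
$h{\left(x \right)} = x + 2 x^{2}$ ($h{\left(x \right)} = \left(x^{2} + x^{2}\right) + x = 2 x^{2} + x = x + 2 x^{2}$)
$H = -201805$ ($H = -147849 - 164 \left(1 + 2 \cdot 164\right) = -147849 - 164 \left(1 + 328\right) = -147849 - 164 \cdot 329 = -147849 - 53956 = -201805$)
$- \frac{153176}{184515} - H = - \frac{153176}{184515} - -201805 = \left(-153176\right) \frac{1}{184515} + 201805 = - \frac{153176}{184515} + 201805 = \frac{37235896399}{184515}$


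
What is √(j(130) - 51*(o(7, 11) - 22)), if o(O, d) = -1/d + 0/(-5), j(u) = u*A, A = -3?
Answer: √89133/11 ≈ 27.141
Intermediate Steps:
j(u) = -3*u (j(u) = u*(-3) = -3*u)
o(O, d) = -1/d (o(O, d) = -1/d + 0*(-⅕) = -1/d + 0 = -1/d)
√(j(130) - 51*(o(7, 11) - 22)) = √(-3*130 - 51*(-1/11 - 22)) = √(-390 - 51*(-1*1/11 - 22)) = √(-390 - 51*(-1/11 - 22)) = √(-390 - 51*(-243/11)) = √(-390 + 12393/11) = √(8103/11) = √89133/11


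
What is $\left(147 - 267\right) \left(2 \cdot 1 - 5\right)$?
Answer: $360$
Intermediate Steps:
$\left(147 - 267\right) \left(2 \cdot 1 - 5\right) = - 120 \left(2 - 5\right) = \left(-120\right) \left(-3\right) = 360$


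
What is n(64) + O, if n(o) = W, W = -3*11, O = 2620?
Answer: 2587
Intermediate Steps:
W = -33
n(o) = -33
n(64) + O = -33 + 2620 = 2587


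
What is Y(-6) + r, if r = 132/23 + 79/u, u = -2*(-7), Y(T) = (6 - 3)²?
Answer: 6563/322 ≈ 20.382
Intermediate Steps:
Y(T) = 9 (Y(T) = 3² = 9)
u = 14
r = 3665/322 (r = 132/23 + 79/14 = 3665/322 ≈ 11.382)
Y(-6) + r = 9 + 3665/322 = 6563/322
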